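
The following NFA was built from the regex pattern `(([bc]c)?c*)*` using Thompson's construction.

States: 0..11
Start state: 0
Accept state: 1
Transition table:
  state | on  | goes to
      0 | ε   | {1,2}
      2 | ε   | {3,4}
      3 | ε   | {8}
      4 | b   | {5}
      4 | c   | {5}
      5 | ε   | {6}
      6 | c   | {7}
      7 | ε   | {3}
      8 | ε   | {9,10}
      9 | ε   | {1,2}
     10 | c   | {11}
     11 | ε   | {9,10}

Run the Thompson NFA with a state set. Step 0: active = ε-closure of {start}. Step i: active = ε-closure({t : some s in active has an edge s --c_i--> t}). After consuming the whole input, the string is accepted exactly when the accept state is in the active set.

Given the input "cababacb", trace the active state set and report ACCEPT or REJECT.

Answer: REJECT

Steps:
start: ε-closure({0}) = {0,1,2,3,4,8,9,10}
'c' @ 1: {1,2,3,4,5,6,8,9,10,11}  [accepting]
'a' @ 2: {}  — dead — no transitions
rest 'babacb' ignored (set empty)
final: {}; accept 1 not in set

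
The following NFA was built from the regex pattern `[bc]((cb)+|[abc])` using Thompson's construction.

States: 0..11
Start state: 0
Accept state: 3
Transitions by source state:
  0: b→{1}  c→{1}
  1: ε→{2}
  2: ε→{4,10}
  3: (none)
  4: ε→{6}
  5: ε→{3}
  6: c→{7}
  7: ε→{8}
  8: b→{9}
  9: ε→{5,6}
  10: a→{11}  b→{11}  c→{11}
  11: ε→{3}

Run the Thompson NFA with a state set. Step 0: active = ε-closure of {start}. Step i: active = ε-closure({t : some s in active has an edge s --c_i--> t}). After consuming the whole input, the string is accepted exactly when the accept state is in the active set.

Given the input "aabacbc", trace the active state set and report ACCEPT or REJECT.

Answer: REJECT

Trace:
S₀ = ε-closure({0}) = {0}
'a' @ 1: {}  — state set empty
rest 'abacbc' ignored (set empty)
end set {} — state 3 not in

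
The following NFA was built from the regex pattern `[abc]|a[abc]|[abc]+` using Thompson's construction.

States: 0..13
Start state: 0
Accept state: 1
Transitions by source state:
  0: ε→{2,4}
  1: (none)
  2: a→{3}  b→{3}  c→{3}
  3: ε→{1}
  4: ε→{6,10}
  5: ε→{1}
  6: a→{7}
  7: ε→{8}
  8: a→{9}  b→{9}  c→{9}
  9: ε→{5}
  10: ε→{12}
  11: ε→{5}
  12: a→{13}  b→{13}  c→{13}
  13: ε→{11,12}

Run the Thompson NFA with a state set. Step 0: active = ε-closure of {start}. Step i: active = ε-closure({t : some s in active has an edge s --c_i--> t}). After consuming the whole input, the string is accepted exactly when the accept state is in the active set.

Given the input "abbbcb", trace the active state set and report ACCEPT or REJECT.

S₀ = ε-closure({0}) = {0,2,4,6,10,12}
'a' @ 1: {1,3,5,7,8,11,12,13}  [accepting]
'b' @ 2: {1,5,9,11,12,13}  [accepting]
'b' @ 3: {1,5,11,12,13}  [accepting]
'b' @ 4: {1,5,11,12,13}  [accepting]
'c' @ 5: {1,5,11,12,13}  [accepting]
'b' @ 6: {1,5,11,12,13}  [accepting]
after full input: {1,5,11,12,13}  (accept=1 in)

Answer: ACCEPT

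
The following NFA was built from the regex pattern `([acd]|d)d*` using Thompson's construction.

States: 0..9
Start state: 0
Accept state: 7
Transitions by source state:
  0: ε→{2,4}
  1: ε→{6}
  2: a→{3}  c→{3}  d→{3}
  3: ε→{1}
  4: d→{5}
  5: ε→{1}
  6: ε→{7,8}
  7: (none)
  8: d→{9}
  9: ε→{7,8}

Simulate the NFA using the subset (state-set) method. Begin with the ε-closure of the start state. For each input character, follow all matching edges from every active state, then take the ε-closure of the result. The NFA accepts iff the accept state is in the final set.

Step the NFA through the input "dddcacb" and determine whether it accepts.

initial (ε-close {0}): {0,2,4}
'd' @ 1: {1,3,5,6,7,8}  (accept∈set)
'd' @ 2: {7,8,9}  (accept∈set)
'd' @ 3: {7,8,9}  (accept∈set)
'c' @ 4: {}  — state set empty
rest 'acb' ignored (set empty)
final: {}; accept 7 not in set

Answer: REJECT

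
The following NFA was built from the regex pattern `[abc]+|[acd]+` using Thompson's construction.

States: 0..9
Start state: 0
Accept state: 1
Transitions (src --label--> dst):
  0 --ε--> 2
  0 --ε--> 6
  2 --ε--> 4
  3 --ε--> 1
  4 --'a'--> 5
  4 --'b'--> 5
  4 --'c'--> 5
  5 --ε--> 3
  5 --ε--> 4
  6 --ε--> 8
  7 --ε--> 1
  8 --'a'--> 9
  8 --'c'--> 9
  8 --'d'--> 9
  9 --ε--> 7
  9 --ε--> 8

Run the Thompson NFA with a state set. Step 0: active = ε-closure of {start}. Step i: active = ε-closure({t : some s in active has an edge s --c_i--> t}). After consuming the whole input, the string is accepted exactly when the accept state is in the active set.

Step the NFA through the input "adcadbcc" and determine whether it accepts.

Answer: REJECT

Steps:
initial (ε-close {0}): {0,2,4,6,8}
'a' @ 1: {1,3,4,5,7,8,9}  (accept∈set)
'd' @ 2: {1,7,8,9}  (accept∈set)
'c' @ 3: {1,7,8,9}  (accept∈set)
'a' @ 4: {1,7,8,9}  (accept∈set)
'd' @ 5: {1,7,8,9}  (accept∈set)
'b' @ 6: {}  — dead — no transitions
rest 'cc' ignored (set empty)
final: {}; accept 1 not in set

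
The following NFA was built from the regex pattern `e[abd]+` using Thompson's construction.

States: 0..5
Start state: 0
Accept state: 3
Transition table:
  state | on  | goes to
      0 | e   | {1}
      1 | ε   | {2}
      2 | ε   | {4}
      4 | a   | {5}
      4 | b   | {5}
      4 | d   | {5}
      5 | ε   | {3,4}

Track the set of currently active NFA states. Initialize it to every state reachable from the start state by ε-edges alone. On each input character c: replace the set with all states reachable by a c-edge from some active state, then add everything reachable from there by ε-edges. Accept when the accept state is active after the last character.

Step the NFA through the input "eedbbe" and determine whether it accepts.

Answer: REJECT

Derivation:
S₀ = ε-closure({0}) = {0}
'e' @ 1: {1,2,4}
'e' @ 2: {}  — dead — no transitions
rest 'dbbe' ignored (set empty)
final: {}; accept 3 not in set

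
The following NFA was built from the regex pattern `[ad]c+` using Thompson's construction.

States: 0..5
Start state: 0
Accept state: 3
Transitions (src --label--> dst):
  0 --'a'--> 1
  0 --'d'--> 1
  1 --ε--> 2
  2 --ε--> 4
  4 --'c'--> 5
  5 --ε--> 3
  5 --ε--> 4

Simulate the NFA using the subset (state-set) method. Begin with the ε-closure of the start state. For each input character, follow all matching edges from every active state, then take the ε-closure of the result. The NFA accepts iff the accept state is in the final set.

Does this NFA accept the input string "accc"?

Answer: ACCEPT

Trace:
start: ε-closure({0}) = {0}
'a' @ 1: {1,2,4}
'c' @ 2: {3,4,5}  (accept∈set)
'c' @ 3: {3,4,5}  (accept∈set)
'c' @ 4: {3,4,5}  (accept∈set)
after full input: {3,4,5}  (accept=3 in)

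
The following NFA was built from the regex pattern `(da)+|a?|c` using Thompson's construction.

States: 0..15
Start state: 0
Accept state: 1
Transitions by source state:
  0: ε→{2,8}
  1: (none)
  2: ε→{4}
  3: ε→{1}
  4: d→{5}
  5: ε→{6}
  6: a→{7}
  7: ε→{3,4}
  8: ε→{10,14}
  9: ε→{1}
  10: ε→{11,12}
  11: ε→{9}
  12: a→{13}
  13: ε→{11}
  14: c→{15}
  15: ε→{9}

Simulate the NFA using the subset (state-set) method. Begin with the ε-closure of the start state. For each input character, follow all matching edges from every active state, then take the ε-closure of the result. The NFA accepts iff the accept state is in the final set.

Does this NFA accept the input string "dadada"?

initial (ε-close {0}): {0,1,2,4,8,9,10,11,12,14}
'd' @ 1: {5,6}
'a' @ 2: {1,3,4,7}  (accept∈set)
'd' @ 3: {5,6}
'a' @ 4: {1,3,4,7}  (accept∈set)
'd' @ 5: {5,6}
'a' @ 6: {1,3,4,7}  (accept∈set)
after full input: {1,3,4,7}  (accept=1 in)

Answer: ACCEPT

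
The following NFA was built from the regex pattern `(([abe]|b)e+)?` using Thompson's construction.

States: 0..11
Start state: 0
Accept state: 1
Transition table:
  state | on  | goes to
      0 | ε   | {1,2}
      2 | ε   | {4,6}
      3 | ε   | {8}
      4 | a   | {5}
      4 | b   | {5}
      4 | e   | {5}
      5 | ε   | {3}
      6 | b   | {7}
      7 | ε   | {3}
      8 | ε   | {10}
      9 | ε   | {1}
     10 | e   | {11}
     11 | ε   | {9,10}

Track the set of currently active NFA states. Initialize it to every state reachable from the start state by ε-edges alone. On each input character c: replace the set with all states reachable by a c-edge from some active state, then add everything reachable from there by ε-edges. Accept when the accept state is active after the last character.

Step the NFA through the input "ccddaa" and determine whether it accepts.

start: ε-closure({0}) = {0,1,2,4,6}
'c' @ 1: {}  — dead — no transitions
rest 'cddaa' ignored (set empty)
final: {}; accept 1 not in set

Answer: REJECT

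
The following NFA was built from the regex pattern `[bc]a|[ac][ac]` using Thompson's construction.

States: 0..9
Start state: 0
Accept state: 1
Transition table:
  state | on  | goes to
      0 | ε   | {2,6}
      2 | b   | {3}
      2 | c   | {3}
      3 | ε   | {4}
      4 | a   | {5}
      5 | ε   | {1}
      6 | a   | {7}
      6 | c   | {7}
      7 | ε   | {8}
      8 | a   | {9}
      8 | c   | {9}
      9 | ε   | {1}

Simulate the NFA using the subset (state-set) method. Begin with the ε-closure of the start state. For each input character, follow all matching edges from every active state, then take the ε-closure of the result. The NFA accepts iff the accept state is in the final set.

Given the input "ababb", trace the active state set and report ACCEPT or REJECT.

S₀ = ε-closure({0}) = {0,2,6}
'a' @ 1: {7,8}
'b' @ 2: {}  — no active states
rest 'abb' ignored (set empty)
end set {} — state 1 not in

Answer: REJECT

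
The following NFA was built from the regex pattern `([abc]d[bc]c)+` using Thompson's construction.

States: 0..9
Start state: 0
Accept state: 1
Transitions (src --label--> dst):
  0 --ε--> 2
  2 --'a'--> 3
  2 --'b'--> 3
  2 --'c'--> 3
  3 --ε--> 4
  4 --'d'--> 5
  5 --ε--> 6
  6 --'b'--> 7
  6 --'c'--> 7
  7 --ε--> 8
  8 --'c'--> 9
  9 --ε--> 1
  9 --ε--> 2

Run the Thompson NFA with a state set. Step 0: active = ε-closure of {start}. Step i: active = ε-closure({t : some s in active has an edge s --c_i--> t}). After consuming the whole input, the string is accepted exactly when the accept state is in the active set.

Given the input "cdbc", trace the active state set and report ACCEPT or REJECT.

start: ε-closure({0}) = {0,2}
'c' @ 1: {3,4}
'd' @ 2: {5,6}
'b' @ 3: {7,8}
'c' @ 4: {1,2,9}  ✓accept
end set {1,2,9} — state 1 in

Answer: ACCEPT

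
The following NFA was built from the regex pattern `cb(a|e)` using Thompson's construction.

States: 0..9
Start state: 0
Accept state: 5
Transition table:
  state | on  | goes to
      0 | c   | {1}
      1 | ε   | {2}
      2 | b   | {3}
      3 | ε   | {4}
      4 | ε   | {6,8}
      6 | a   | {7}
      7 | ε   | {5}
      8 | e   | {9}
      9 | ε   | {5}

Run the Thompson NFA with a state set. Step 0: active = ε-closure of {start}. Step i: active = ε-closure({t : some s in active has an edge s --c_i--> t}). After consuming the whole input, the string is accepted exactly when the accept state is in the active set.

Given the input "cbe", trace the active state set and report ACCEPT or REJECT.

S₀ = ε-closure({0}) = {0}
'c' @ 1: {1,2}
'b' @ 2: {3,4,6,8}
'e' @ 3: {5,9}  (accept∈set)
final: {5,9}; accept 5 in set

Answer: ACCEPT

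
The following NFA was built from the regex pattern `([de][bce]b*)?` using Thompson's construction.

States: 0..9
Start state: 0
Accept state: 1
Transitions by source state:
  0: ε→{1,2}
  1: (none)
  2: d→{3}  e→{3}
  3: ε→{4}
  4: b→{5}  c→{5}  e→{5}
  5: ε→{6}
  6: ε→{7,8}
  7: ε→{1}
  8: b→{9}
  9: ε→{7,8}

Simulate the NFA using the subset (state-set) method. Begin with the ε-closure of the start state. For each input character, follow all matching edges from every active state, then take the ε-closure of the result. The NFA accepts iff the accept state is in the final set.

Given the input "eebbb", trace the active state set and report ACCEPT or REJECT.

initial (ε-close {0}): {0,1,2}
'e' @ 1: {3,4}
'e' @ 2: {1,5,6,7,8}  (accept∈set)
'b' @ 3: {1,7,8,9}  (accept∈set)
'b' @ 4: {1,7,8,9}  (accept∈set)
'b' @ 5: {1,7,8,9}  (accept∈set)
after full input: {1,7,8,9}  (accept=1 in)

Answer: ACCEPT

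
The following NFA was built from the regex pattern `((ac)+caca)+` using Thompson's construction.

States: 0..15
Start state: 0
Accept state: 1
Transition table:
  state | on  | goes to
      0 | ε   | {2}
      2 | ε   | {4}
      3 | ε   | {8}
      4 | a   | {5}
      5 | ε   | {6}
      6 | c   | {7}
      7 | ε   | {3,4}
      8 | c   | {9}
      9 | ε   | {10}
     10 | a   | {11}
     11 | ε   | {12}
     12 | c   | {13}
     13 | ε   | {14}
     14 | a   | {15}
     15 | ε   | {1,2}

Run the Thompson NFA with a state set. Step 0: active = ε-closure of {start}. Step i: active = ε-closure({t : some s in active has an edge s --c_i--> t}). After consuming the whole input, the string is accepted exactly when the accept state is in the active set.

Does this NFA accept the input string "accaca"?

Answer: ACCEPT

Derivation:
start: ε-closure({0}) = {0,2,4}
'a' @ 1: {5,6}
'c' @ 2: {3,4,7,8}
'c' @ 3: {9,10}
'a' @ 4: {11,12}
'c' @ 5: {13,14}
'a' @ 6: {1,2,4,15}  (accept∈set)
end set {1,2,4,15} — state 1 in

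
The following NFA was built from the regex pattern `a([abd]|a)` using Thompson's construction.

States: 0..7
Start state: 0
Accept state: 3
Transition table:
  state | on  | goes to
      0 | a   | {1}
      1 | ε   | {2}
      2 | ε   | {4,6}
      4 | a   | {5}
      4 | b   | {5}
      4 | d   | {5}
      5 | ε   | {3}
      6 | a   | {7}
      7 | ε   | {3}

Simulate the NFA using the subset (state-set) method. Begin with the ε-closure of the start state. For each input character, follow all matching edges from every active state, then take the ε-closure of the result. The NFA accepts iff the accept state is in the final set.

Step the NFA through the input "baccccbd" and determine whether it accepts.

start: ε-closure({0}) = {0}
'b' @ 1: {}  — state set empty
rest 'accccbd' ignored (set empty)
after full input: {}  (accept=3 not in)

Answer: REJECT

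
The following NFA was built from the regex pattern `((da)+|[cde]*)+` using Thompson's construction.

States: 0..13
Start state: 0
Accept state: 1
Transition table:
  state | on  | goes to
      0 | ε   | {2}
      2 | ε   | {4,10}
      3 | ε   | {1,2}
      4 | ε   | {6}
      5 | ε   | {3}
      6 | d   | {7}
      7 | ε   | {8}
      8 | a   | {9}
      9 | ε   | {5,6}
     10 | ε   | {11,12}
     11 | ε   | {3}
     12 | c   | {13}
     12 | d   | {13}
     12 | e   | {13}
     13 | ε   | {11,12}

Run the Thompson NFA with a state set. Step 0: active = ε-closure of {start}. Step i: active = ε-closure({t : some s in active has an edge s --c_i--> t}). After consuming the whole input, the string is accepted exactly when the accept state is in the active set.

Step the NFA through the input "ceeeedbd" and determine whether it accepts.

Answer: REJECT

Steps:
S₀ = ε-closure({0}) = {0,1,2,3,4,6,10,11,12}
'c' @ 1: {1,2,3,4,6,10,11,12,13}  ✓accept
'e' @ 2: {1,2,3,4,6,10,11,12,13}  ✓accept
'e' @ 3: {1,2,3,4,6,10,11,12,13}  ✓accept
'e' @ 4: {1,2,3,4,6,10,11,12,13}  ✓accept
'e' @ 5: {1,2,3,4,6,10,11,12,13}  ✓accept
'd' @ 6: {1,2,3,4,6,7,8,10,11,12,13}  ✓accept
'b' @ 7: {}  — state set empty
rest 'd' ignored (set empty)
final: {}; accept 1 not in set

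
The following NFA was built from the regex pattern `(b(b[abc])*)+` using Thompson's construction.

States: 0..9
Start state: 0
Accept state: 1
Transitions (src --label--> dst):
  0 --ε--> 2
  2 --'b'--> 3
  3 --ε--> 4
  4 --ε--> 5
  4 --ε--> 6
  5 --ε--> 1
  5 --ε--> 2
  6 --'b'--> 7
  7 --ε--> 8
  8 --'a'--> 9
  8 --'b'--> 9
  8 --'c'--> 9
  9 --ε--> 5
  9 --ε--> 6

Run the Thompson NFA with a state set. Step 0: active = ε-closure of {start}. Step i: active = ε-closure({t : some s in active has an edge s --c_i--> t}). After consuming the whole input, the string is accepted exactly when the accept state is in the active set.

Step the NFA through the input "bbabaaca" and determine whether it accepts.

Answer: REJECT

Trace:
initial (ε-close {0}): {0,2}
'b' @ 1: {1,2,3,4,5,6}  ✓accept
'b' @ 2: {1,2,3,4,5,6,7,8}  ✓accept
'a' @ 3: {1,2,5,6,9}  ✓accept
'b' @ 4: {1,2,3,4,5,6,7,8}  ✓accept
'a' @ 5: {1,2,5,6,9}  ✓accept
'a' @ 6: {}  — no active states
rest 'ca' ignored (set empty)
final: {}; accept 1 not in set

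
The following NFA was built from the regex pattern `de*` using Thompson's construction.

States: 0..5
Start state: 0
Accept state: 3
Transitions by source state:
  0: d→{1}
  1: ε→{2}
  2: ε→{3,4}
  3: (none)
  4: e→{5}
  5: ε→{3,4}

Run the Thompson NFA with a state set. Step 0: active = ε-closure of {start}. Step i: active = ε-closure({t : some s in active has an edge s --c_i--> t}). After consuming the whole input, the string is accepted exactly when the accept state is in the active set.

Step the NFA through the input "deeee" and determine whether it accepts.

Answer: ACCEPT

Trace:
start: ε-closure({0}) = {0}
'd' @ 1: {1,2,3,4}  [accepting]
'e' @ 2: {3,4,5}  [accepting]
'e' @ 3: {3,4,5}  [accepting]
'e' @ 4: {3,4,5}  [accepting]
'e' @ 5: {3,4,5}  [accepting]
end set {3,4,5} — state 3 in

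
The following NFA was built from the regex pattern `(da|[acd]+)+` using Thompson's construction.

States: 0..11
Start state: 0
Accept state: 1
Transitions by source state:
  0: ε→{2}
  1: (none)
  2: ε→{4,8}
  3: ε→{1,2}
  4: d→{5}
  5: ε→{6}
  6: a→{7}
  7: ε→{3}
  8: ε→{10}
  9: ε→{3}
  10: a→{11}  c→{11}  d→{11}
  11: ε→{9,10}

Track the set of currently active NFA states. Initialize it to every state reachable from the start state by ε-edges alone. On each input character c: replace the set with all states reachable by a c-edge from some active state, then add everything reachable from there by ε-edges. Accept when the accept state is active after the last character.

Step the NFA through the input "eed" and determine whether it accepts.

S₀ = ε-closure({0}) = {0,2,4,8,10}
'e' @ 1: {}  — no active states
rest 'ed' ignored (set empty)
after full input: {}  (accept=1 not in)

Answer: REJECT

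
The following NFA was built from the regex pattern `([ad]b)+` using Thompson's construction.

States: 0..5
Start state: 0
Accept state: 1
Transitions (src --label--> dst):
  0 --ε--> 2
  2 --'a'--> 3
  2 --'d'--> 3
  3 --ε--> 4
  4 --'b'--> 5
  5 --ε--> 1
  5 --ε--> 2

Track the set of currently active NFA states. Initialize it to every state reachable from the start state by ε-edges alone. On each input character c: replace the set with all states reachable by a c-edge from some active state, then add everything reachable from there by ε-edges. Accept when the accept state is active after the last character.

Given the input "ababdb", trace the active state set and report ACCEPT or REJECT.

Answer: ACCEPT

Trace:
S₀ = ε-closure({0}) = {0,2}
'a' @ 1: {3,4}
'b' @ 2: {1,2,5}  (accept∈set)
'a' @ 3: {3,4}
'b' @ 4: {1,2,5}  (accept∈set)
'd' @ 5: {3,4}
'b' @ 6: {1,2,5}  (accept∈set)
final: {1,2,5}; accept 1 in set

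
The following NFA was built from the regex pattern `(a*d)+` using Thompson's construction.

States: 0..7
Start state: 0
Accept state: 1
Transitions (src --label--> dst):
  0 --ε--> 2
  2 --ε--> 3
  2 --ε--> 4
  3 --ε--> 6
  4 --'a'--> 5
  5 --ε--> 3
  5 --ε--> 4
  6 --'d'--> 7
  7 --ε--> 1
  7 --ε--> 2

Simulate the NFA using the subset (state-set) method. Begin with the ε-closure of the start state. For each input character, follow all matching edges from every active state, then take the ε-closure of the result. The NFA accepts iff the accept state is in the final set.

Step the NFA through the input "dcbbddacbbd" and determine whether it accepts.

Answer: REJECT

Derivation:
initial (ε-close {0}): {0,2,3,4,6}
'd' @ 1: {1,2,3,4,6,7}  (accept∈set)
'c' @ 2: {}  — dead — no transitions
rest 'bbddacbbd' ignored (set empty)
after full input: {}  (accept=1 not in)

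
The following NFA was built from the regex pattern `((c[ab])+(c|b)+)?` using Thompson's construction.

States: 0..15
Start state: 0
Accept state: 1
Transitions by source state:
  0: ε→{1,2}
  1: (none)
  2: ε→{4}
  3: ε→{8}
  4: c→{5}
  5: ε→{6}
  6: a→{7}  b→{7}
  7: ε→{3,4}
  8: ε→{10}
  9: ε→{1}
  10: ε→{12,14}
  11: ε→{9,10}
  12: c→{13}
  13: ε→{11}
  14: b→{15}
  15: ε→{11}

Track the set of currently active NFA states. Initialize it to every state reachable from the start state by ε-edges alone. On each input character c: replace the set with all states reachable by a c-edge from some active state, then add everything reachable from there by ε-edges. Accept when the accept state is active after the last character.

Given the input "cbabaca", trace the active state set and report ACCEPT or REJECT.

Answer: REJECT

Steps:
start: ε-closure({0}) = {0,1,2,4}
'c' @ 1: {5,6}
'b' @ 2: {3,4,7,8,10,12,14}
'a' @ 3: {}  — no active states
rest 'baca' ignored (set empty)
final: {}; accept 1 not in set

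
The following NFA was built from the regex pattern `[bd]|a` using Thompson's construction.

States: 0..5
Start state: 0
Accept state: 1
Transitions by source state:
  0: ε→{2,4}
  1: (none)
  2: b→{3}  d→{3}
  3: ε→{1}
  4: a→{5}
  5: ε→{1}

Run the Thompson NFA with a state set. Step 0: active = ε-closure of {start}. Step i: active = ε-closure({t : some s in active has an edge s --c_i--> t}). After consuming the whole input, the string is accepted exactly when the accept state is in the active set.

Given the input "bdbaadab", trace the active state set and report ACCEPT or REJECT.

start: ε-closure({0}) = {0,2,4}
'b' @ 1: {1,3}  ✓accept
'd' @ 2: {}  — state set empty
rest 'baadab' ignored (set empty)
after full input: {}  (accept=1 not in)

Answer: REJECT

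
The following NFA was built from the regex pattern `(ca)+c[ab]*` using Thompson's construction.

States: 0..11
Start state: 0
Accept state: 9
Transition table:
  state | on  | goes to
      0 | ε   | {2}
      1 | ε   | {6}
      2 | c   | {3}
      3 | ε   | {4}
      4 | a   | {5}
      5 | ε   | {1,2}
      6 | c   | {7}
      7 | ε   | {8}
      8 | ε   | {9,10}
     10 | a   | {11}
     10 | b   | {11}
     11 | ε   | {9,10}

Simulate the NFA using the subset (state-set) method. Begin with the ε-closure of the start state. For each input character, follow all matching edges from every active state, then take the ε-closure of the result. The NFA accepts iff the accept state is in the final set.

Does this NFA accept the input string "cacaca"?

S₀ = ε-closure({0}) = {0,2}
'c' @ 1: {3,4}
'a' @ 2: {1,2,5,6}
'c' @ 3: {3,4,7,8,9,10}  [accepting]
'a' @ 4: {1,2,5,6,9,10,11}  [accepting]
'c' @ 5: {3,4,7,8,9,10}  [accepting]
'a' @ 6: {1,2,5,6,9,10,11}  [accepting]
after full input: {1,2,5,6,9,10,11}  (accept=9 in)

Answer: ACCEPT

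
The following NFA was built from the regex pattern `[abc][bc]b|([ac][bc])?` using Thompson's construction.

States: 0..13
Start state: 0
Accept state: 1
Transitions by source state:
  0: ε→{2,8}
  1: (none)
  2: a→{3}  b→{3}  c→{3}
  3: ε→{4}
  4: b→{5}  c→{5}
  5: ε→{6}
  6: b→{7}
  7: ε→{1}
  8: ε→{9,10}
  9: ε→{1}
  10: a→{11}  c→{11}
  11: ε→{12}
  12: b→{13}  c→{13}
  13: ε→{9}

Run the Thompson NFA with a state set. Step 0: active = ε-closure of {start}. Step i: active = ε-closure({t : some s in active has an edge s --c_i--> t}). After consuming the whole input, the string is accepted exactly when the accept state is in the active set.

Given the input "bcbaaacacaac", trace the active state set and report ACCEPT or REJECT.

Answer: REJECT

Derivation:
S₀ = ε-closure({0}) = {0,1,2,8,9,10}
'b' @ 1: {3,4}
'c' @ 2: {5,6}
'b' @ 3: {1,7}  [accepting]
'a' @ 4: {}  — dead — no transitions
rest 'aacacaac' ignored (set empty)
final: {}; accept 1 not in set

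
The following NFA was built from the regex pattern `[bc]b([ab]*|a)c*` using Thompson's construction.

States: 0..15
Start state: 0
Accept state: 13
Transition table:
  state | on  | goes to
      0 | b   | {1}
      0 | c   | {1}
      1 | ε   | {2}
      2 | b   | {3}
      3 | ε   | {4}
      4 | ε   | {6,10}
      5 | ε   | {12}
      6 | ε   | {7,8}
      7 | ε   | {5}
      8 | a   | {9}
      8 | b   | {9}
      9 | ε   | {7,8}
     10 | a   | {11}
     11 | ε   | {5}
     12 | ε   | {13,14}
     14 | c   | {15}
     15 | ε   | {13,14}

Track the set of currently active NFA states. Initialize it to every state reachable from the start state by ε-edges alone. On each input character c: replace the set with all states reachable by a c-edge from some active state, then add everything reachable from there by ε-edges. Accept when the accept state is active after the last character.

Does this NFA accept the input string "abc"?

S₀ = ε-closure({0}) = {0}
'a' @ 1: {}  — no active states
rest 'bc' ignored (set empty)
after full input: {}  (accept=13 not in)

Answer: REJECT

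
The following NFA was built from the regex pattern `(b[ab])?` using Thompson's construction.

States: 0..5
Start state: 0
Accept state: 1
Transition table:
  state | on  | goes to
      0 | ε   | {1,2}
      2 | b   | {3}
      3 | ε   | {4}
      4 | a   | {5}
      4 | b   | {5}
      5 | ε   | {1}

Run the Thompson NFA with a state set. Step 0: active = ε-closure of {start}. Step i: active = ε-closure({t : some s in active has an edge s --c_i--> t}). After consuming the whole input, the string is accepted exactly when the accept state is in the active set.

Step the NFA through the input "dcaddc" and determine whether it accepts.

Answer: REJECT

Derivation:
S₀ = ε-closure({0}) = {0,1,2}
'd' @ 1: {}  — no active states
rest 'caddc' ignored (set empty)
final: {}; accept 1 not in set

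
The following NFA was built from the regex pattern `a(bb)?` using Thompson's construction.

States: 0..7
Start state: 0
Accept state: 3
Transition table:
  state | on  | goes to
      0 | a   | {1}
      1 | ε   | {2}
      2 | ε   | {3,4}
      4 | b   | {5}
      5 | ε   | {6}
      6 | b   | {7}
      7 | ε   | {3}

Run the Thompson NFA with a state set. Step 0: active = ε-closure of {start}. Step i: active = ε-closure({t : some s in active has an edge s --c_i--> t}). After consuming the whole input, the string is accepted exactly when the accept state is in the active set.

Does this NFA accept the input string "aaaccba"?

start: ε-closure({0}) = {0}
'a' @ 1: {1,2,3,4}  [accepting]
'a' @ 2: {}  — no active states
rest 'accba' ignored (set empty)
after full input: {}  (accept=3 not in)

Answer: REJECT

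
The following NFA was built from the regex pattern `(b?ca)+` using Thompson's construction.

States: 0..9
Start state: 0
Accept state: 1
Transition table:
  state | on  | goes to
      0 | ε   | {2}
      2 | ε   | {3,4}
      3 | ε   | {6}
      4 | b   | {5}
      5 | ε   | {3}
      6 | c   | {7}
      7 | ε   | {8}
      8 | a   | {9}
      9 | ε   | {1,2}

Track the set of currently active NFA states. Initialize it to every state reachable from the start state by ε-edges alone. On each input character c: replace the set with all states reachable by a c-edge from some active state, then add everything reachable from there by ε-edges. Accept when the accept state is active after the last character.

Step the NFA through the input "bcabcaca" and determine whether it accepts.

Answer: ACCEPT

Derivation:
start: ε-closure({0}) = {0,2,3,4,6}
'b' @ 1: {3,5,6}
'c' @ 2: {7,8}
'a' @ 3: {1,2,3,4,6,9}  ✓accept
'b' @ 4: {3,5,6}
'c' @ 5: {7,8}
'a' @ 6: {1,2,3,4,6,9}  ✓accept
'c' @ 7: {7,8}
'a' @ 8: {1,2,3,4,6,9}  ✓accept
final: {1,2,3,4,6,9}; accept 1 in set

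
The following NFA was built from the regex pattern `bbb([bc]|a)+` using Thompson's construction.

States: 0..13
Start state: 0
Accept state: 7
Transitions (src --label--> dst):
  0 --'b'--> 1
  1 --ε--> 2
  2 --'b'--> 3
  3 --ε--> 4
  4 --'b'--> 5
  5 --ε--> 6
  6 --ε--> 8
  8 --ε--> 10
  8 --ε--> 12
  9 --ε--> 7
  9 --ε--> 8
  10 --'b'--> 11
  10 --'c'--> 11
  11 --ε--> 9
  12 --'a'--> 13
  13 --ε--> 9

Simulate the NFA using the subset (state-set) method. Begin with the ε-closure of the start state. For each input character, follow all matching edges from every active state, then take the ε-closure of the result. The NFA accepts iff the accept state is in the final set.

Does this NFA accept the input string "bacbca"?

S₀ = ε-closure({0}) = {0}
'b' @ 1: {1,2}
'a' @ 2: {}  — dead — no transitions
rest 'cbca' ignored (set empty)
final: {}; accept 7 not in set

Answer: REJECT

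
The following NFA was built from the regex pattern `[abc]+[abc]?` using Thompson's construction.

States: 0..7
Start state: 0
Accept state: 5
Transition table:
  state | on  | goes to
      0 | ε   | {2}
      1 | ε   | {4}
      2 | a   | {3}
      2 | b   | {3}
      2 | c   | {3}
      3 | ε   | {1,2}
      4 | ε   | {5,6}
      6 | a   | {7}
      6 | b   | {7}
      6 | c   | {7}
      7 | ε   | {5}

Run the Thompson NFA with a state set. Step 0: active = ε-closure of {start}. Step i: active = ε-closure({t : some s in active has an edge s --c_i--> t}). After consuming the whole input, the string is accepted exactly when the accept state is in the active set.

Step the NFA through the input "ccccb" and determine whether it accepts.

Answer: ACCEPT

Steps:
initial (ε-close {0}): {0,2}
'c' @ 1: {1,2,3,4,5,6}  ✓accept
'c' @ 2: {1,2,3,4,5,6,7}  ✓accept
'c' @ 3: {1,2,3,4,5,6,7}  ✓accept
'c' @ 4: {1,2,3,4,5,6,7}  ✓accept
'b' @ 5: {1,2,3,4,5,6,7}  ✓accept
after full input: {1,2,3,4,5,6,7}  (accept=5 in)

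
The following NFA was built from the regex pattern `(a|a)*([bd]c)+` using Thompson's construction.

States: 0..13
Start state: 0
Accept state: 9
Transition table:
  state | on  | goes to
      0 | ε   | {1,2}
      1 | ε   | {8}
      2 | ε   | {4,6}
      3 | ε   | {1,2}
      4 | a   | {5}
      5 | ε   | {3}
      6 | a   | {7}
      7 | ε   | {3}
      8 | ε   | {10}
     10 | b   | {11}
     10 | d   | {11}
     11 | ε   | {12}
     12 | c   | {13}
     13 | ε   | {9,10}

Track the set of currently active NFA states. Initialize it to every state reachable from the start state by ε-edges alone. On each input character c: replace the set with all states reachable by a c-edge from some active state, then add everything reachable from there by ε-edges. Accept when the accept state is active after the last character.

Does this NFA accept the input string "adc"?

Answer: ACCEPT

Steps:
S₀ = ε-closure({0}) = {0,1,2,4,6,8,10}
'a' @ 1: {1,2,3,4,5,6,7,8,10}
'd' @ 2: {11,12}
'c' @ 3: {9,10,13}  [accepting]
after full input: {9,10,13}  (accept=9 in)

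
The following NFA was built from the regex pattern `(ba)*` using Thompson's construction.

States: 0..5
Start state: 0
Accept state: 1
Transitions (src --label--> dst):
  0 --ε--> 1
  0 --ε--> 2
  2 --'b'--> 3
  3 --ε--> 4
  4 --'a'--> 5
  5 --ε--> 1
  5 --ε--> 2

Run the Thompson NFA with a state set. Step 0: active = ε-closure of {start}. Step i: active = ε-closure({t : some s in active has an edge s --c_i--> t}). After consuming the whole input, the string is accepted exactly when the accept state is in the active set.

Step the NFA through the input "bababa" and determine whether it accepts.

initial (ε-close {0}): {0,1,2}
'b' @ 1: {3,4}
'a' @ 2: {1,2,5}  (accept∈set)
'b' @ 3: {3,4}
'a' @ 4: {1,2,5}  (accept∈set)
'b' @ 5: {3,4}
'a' @ 6: {1,2,5}  (accept∈set)
end set {1,2,5} — state 1 in

Answer: ACCEPT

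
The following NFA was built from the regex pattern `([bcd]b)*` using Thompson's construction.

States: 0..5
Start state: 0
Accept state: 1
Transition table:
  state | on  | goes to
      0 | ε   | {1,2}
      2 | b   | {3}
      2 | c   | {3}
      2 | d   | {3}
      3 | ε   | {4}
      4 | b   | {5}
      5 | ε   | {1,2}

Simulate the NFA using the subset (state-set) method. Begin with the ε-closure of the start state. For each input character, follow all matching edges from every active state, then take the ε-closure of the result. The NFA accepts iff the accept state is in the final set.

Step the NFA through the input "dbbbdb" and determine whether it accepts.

initial (ε-close {0}): {0,1,2}
'd' @ 1: {3,4}
'b' @ 2: {1,2,5}  ✓accept
'b' @ 3: {3,4}
'b' @ 4: {1,2,5}  ✓accept
'd' @ 5: {3,4}
'b' @ 6: {1,2,5}  ✓accept
after full input: {1,2,5}  (accept=1 in)

Answer: ACCEPT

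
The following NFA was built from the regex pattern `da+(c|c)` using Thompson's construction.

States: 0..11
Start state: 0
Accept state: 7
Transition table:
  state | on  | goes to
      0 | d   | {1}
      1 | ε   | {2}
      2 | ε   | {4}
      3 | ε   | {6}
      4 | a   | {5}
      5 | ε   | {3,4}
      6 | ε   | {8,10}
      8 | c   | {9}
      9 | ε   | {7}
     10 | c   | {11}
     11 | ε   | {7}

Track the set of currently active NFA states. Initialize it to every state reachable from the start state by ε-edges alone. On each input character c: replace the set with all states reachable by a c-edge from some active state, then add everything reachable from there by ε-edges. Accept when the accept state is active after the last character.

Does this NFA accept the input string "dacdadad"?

Answer: REJECT

Derivation:
S₀ = ε-closure({0}) = {0}
'd' @ 1: {1,2,4}
'a' @ 2: {3,4,5,6,8,10}
'c' @ 3: {7,9,11}  [accepting]
'd' @ 4: {}  — no active states
rest 'adad' ignored (set empty)
final: {}; accept 7 not in set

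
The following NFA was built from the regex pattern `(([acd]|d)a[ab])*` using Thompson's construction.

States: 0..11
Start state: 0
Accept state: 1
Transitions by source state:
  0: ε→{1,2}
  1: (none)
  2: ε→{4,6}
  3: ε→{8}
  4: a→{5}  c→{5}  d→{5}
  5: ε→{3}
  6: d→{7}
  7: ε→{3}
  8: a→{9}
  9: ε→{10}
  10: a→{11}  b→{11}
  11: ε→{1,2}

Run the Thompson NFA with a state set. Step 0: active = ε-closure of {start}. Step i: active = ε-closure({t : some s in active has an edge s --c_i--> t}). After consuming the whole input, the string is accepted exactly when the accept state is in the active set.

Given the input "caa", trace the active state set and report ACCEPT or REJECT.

initial (ε-close {0}): {0,1,2,4,6}
'c' @ 1: {3,5,8}
'a' @ 2: {9,10}
'a' @ 3: {1,2,4,6,11}  ✓accept
end set {1,2,4,6,11} — state 1 in

Answer: ACCEPT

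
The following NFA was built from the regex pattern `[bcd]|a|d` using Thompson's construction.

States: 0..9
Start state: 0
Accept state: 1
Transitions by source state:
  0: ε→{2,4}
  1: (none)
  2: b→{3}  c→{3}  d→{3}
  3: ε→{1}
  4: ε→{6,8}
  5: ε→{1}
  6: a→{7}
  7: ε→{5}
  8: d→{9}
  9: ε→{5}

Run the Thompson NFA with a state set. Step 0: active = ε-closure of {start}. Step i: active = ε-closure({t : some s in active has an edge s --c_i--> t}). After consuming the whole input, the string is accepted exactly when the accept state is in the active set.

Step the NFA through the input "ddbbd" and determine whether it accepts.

S₀ = ε-closure({0}) = {0,2,4,6,8}
'd' @ 1: {1,3,5,9}  [accepting]
'd' @ 2: {}  — dead — no transitions
rest 'bbd' ignored (set empty)
final: {}; accept 1 not in set

Answer: REJECT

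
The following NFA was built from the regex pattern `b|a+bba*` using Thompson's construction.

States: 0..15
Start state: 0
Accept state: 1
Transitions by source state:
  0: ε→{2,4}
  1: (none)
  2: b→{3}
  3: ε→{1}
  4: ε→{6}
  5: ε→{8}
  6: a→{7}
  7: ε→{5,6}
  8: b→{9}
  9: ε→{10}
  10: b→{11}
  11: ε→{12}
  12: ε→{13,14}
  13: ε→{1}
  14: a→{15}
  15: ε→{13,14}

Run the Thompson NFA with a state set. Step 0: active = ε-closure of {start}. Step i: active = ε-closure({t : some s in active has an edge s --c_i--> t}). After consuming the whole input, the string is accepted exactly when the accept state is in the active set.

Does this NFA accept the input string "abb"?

Answer: ACCEPT

Derivation:
start: ε-closure({0}) = {0,2,4,6}
'a' @ 1: {5,6,7,8}
'b' @ 2: {9,10}
'b' @ 3: {1,11,12,13,14}  (accept∈set)
final: {1,11,12,13,14}; accept 1 in set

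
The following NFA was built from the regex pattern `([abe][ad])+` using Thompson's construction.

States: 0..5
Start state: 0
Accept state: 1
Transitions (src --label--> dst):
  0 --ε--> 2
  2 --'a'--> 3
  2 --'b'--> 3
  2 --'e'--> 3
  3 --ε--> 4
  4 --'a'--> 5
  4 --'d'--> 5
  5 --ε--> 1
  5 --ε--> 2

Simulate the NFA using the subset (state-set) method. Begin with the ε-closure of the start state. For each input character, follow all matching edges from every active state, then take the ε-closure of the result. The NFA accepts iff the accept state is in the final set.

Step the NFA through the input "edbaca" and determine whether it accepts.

Answer: REJECT

Steps:
initial (ε-close {0}): {0,2}
'e' @ 1: {3,4}
'd' @ 2: {1,2,5}  [accepting]
'b' @ 3: {3,4}
'a' @ 4: {1,2,5}  [accepting]
'c' @ 5: {}  — no active states
rest 'a' ignored (set empty)
end set {} — state 1 not in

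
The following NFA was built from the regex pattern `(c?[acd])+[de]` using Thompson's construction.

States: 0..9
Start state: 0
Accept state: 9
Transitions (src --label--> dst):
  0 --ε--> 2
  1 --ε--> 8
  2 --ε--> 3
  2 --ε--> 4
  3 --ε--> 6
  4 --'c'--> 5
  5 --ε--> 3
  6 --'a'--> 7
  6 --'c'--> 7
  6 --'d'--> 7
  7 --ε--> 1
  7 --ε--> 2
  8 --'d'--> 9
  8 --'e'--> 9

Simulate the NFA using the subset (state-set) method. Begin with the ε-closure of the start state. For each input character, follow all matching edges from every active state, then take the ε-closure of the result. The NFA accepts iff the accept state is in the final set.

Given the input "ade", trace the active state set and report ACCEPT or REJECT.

initial (ε-close {0}): {0,2,3,4,6}
'a' @ 1: {1,2,3,4,6,7,8}
'd' @ 2: {1,2,3,4,6,7,8,9}  [accepting]
'e' @ 3: {9}  [accepting]
end set {9} — state 9 in

Answer: ACCEPT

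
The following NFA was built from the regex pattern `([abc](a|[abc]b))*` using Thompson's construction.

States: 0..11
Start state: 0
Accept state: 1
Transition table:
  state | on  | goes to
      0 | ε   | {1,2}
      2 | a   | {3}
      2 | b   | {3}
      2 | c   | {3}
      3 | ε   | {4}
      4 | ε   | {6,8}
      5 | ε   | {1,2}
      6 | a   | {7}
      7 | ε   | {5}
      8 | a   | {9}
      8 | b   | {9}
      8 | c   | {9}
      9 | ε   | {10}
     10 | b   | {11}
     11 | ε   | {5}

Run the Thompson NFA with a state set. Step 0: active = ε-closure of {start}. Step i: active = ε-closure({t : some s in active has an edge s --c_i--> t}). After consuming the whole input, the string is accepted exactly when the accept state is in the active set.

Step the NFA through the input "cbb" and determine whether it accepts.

S₀ = ε-closure({0}) = {0,1,2}
'c' @ 1: {3,4,6,8}
'b' @ 2: {9,10}
'b' @ 3: {1,2,5,11}  [accepting]
final: {1,2,5,11}; accept 1 in set

Answer: ACCEPT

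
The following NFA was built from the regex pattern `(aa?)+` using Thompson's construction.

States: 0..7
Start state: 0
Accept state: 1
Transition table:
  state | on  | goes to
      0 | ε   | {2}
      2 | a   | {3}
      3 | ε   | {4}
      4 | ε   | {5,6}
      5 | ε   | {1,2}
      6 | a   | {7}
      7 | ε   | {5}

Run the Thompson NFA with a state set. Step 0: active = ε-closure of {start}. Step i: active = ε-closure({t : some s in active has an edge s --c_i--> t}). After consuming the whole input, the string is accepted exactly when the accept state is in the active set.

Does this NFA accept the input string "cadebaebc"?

start: ε-closure({0}) = {0,2}
'c' @ 1: {}  — state set empty
rest 'adebaebc' ignored (set empty)
end set {} — state 1 not in

Answer: REJECT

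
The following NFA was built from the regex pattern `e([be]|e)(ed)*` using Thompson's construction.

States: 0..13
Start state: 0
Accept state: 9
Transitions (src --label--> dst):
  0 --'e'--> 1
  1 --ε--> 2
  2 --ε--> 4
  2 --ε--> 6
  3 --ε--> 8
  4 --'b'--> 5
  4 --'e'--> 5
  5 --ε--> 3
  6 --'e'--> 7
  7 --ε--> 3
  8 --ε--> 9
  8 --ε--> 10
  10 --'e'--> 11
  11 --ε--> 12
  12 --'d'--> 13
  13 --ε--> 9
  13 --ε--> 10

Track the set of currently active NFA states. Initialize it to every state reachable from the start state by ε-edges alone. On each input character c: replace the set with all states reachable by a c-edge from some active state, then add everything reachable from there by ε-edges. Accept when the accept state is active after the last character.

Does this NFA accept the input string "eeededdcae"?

Answer: REJECT

Trace:
start: ε-closure({0}) = {0}
'e' @ 1: {1,2,4,6}
'e' @ 2: {3,5,7,8,9,10}  ✓accept
'e' @ 3: {11,12}
'd' @ 4: {9,10,13}  ✓accept
'e' @ 5: {11,12}
'd' @ 6: {9,10,13}  ✓accept
'd' @ 7: {}  — dead — no transitions
rest 'cae' ignored (set empty)
after full input: {}  (accept=9 not in)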